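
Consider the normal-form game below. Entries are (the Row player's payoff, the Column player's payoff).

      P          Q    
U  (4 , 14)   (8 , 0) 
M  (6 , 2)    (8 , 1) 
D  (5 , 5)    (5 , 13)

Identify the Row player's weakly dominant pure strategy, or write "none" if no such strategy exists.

M

M vs U: P: 6>4, Q: 8=8.
M vs D: P: 6>5, Q: 8>5.
M is at least as good as every other strategy against every opponent action, so it is weakly dominant.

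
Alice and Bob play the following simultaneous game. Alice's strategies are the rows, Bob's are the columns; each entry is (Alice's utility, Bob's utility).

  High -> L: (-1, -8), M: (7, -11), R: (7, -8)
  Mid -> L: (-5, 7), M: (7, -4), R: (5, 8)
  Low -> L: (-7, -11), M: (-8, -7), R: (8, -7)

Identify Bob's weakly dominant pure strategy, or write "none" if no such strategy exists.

R vs L: High: -8=-8, Mid: 8>7, Low: -7>-11.
R vs M: High: -8>-11, Mid: 8>-4, Low: -7=-7.
R is at least as good as every other strategy against every opponent action, so it is weakly dominant.

R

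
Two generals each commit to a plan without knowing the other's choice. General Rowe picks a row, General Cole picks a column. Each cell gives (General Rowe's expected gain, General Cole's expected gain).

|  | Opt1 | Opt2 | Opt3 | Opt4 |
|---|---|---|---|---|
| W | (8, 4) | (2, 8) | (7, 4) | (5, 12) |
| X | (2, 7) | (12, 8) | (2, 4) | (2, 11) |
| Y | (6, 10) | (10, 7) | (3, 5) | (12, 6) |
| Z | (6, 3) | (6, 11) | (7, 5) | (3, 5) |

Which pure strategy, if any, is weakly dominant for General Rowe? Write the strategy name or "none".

W fails to dominate X at Opt2 (2<12).
X fails to dominate W at Opt1 (2<8).
Y fails to dominate W at Opt1 (6<8).
Z fails to dominate W at Opt1 (6<8).
No single strategy dominates all the others.

none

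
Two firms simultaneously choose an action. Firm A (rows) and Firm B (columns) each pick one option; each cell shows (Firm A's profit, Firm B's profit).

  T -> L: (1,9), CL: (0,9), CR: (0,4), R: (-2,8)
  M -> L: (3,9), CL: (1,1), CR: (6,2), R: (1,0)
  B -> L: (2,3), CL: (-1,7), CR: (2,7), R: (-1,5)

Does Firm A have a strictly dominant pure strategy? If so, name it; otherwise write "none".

M

M vs T: L: 3>1, CL: 1>0, CR: 6>0, R: 1>-2.
M vs B: L: 3>2, CL: 1>-1, CR: 6>2, R: 1>-1.
M strictly beats every other strategy against every opponent action, so it is strictly dominant.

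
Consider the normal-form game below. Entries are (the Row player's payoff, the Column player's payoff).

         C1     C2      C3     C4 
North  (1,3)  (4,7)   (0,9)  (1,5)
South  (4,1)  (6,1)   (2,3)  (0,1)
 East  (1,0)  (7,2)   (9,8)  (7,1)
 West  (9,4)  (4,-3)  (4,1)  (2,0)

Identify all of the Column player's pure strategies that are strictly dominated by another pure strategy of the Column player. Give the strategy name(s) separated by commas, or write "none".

C2, C4

C1 is not dominated — it holds its own against C2 at South (1=1); C3 at West (4>1); C4 at South (1=1).
C2: dominated, since C3 does at least as well everywhere (North: 9>7, South: 3>1, East: 8>2, West: 1>-3).
Nothing dominates C3: C1 at North (9>3); C2 at North (9>7); C4 at North (9>5).
C4: dominated, since C3 does at least as well everywhere (North: 9>5, South: 3>1, East: 8>1, West: 1>0).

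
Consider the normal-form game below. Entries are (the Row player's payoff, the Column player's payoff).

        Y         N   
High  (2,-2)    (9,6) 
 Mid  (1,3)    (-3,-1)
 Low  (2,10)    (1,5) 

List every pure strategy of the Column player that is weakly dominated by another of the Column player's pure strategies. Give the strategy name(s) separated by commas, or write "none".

none

Y: no other strategy beats it everywhere (N at Mid (3>-1)).
Nothing dominates N: Y at High (6>-2).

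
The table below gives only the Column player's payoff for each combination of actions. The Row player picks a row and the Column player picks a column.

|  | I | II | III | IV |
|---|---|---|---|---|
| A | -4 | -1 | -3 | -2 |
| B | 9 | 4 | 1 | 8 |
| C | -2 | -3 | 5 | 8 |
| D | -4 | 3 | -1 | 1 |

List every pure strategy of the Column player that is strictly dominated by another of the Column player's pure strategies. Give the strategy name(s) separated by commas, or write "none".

III

Nothing dominates I: II at B (9>4); III at B (9>1); IV at B (9>8).
II is not dominated — it holds its own against I at A (-1>-4); III at A (-1>-3); IV at A (-1>-2).
IV strictly dominates III — A: -2>-3, B: 8>1, C: 8>5, D: 1>-1.
Nothing dominates IV: I at A (-2>-4); II at B (8>4); III at A (-2>-3).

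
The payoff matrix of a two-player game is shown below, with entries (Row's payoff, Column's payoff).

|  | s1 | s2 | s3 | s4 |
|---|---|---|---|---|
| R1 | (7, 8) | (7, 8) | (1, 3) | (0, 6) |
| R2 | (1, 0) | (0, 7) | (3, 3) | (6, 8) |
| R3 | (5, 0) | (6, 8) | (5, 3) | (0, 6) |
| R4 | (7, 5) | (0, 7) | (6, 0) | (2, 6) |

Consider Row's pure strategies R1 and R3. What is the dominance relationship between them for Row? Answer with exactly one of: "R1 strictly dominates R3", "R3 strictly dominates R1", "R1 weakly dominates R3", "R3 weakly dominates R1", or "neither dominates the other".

neither dominates the other

R1's payoffs vs R3's, by Column's action — s1: 7>5, s2: 7>6, s3: 1<5, s4: 0=0.
R1 does better at s1, s2 but worse at s3; neither strategy dominates the other.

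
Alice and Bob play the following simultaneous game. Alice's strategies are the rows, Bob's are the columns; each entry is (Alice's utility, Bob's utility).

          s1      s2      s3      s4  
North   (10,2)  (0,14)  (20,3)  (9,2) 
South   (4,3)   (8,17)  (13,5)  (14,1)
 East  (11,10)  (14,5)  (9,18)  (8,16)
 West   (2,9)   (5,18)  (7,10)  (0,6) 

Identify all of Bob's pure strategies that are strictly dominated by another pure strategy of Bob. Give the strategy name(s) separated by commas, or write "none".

s1 is strictly dominated by s3 (North: 3>2, South: 5>3, East: 18>10, West: 10>9).
s2: no other strategy beats it everywhere (s1 at North (14>2); s3 at North (14>3); s4 at North (14>2)).
s3: no other strategy beats it everywhere (s1 at North (3>2); s2 at East (18>5); s4 at North (3>2)).
s4: dominated, since s3 does at least as well everywhere (North: 3>2, South: 5>1, East: 18>16, West: 10>6).

s1, s4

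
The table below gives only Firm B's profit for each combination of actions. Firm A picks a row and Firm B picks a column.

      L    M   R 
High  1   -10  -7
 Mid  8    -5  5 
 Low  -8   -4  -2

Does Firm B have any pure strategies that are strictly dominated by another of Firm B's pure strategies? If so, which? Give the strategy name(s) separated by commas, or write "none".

L is not dominated — it holds its own against M at High (1>-10); R at High (1>-7).
R strictly dominates M — High: -7>-10, Mid: 5>-5, Low: -2>-4.
Nothing dominates R: L at Low (-2>-8); M at High (-7>-10).

M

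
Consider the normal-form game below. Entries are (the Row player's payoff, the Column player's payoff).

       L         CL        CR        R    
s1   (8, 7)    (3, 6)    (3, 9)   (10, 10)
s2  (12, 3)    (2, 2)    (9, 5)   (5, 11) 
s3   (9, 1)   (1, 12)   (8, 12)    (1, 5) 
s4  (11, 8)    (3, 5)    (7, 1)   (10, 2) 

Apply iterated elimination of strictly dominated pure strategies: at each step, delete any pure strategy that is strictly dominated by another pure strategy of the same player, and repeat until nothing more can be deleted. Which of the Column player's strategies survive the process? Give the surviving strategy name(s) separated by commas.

For the Row player, s2 strictly dominates s3 on the remaining columns (L: 12>9, CL: 2>1, CR: 9>8, R: 5>1); eliminate s3.
The Column player's strategy CL is strictly dominated by L (s1: 7>6, s2: 3>2, s4: 8>5) and is removed.
The Column player's strategy CR is strictly dominated by R (s1: 10>9, s2: 11>5, s4: 2>1) and is removed.
Among the remaining strategies, none is strictly dominated by another pure strategy of the same player, so the elimination stops.
Surviving strategies — the Row player: {s1, s2, s4}; the Column player: {L, R}.

L, R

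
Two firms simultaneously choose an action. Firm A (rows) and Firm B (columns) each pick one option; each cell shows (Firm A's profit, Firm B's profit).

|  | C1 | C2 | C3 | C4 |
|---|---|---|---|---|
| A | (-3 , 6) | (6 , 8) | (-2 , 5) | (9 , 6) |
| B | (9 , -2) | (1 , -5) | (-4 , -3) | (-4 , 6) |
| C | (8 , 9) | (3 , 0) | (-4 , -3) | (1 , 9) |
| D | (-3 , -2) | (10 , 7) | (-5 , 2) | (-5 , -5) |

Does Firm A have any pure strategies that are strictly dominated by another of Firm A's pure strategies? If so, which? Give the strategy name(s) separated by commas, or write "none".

A is not dominated — it holds its own against B at C2 (6>1); C at C2 (6>3); D at C1 (-3=-3).
B: no other strategy beats it everywhere (A at C1 (9>-3); C at C1 (9>8); D at C1 (9>-3)).
C: no other strategy beats it everywhere (A at C1 (8>-3); B at C2 (3>1); D at C1 (8>-3)).
Nothing dominates D: A at C1 (-3=-3); B at C2 (10>1); C at C2 (10>3).

none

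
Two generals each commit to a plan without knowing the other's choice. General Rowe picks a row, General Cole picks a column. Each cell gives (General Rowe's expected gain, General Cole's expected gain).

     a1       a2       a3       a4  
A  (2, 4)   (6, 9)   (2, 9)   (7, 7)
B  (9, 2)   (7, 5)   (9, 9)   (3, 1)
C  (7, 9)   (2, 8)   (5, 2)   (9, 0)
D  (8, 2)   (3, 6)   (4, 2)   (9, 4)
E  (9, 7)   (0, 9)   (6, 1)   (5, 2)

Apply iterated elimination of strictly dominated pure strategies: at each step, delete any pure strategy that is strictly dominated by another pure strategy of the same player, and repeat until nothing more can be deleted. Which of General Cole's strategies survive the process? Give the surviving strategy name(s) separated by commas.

a3

Column a4 is eliminated: a2 beats it against every remaining row (A: 9>7, B: 5>1, C: 8>0, D: 6>4, E: 9>2).
For General Rowe, B strictly dominates A on the remaining columns (a1: 9>2, a2: 7>6, a3: 9>2); eliminate A.
General Rowe's strategy C is strictly dominated by B (a1: 9>7, a2: 7>2, a3: 9>5) and is removed.
For General Rowe, B strictly dominates D on the remaining columns (a1: 9>8, a2: 7>3, a3: 9>4); eliminate D.
For General Cole, a2 strictly dominates a1 on the remaining rows (B: 5>2, E: 9>7); eliminate a1.
General Rowe's strategy E is strictly dominated by B (a2: 7>0, a3: 9>6) and is removed.
For General Cole, a3 strictly dominates a2 on the remaining rows (B: 9>5); eliminate a2.
Among the remaining strategies, none is strictly dominated by another pure strategy of the same player, so the elimination stops.
Surviving strategies — General Rowe: {B}; General Cole: {a3}.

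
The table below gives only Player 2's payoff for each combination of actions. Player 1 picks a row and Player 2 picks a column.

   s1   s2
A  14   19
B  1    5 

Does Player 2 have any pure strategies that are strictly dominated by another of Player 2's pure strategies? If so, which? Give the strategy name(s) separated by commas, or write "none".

s1

s1 is strictly dominated by s2 (A: 19>14, B: 5>1).
Nothing dominates s2: s1 at A (19>14).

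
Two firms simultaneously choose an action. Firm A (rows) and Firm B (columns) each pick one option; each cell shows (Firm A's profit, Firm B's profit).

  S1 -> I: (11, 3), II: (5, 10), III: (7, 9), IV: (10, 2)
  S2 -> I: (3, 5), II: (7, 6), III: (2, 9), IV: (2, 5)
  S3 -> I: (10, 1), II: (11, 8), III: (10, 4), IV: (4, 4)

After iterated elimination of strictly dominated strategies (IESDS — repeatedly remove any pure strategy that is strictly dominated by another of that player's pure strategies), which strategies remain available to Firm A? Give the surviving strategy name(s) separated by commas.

For Firm A, S3 strictly dominates S2 on the remaining columns (I: 10>3, II: 11>7, III: 10>2, IV: 4>2); eliminate S2.
For Firm B, II strictly dominates I on the remaining rows (S1: 10>3, S3: 8>1); eliminate I.
Column III is eliminated: II beats it against every remaining row (S1: 10>9, S3: 8>4).
For Firm B, II strictly dominates IV on the remaining rows (S1: 10>2, S3: 8>4); eliminate IV.
Row S1 is eliminated: S3 beats it against every remaining column (II: 11>5).
Among the remaining strategies, none is strictly dominated by another pure strategy of the same player, so the elimination stops.
Surviving strategies — Firm A: {S3}; Firm B: {II}.

S3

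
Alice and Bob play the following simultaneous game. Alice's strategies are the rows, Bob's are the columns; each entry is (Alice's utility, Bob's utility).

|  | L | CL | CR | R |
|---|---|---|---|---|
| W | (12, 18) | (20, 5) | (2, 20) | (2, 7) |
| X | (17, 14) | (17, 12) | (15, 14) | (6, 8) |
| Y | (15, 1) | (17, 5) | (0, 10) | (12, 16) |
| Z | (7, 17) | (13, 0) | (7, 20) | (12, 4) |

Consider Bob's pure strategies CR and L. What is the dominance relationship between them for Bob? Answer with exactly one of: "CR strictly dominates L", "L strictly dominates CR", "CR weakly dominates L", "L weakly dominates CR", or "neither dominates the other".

CR weakly dominates L

CR's payoffs vs L's, by Alice's action — W: 20>18, X: 14=14, Y: 10>1, Z: 20>17.
CR is at least as good everywhere and strictly better somewhere (tied only at X), so CR weakly but not strictly dominates L.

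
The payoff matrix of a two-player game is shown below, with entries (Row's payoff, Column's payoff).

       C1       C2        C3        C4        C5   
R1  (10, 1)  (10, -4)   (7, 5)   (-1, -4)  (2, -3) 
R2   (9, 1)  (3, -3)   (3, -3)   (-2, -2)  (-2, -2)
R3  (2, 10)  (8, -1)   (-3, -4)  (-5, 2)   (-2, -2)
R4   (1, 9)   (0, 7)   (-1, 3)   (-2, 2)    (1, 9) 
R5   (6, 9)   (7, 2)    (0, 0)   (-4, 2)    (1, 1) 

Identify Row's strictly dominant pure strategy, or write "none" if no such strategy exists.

R1

R1 vs R2: C1: 10>9, C2: 10>3, C3: 7>3, C4: -1>-2, C5: 2>-2.
R1 vs R3: C1: 10>2, C2: 10>8, C3: 7>-3, C4: -1>-5, C5: 2>-2.
R1 vs R4: C1: 10>1, C2: 10>0, C3: 7>-1, C4: -1>-2, C5: 2>1.
R1 vs R5: C1: 10>6, C2: 10>7, C3: 7>0, C4: -1>-4, C5: 2>1.
R1 strictly beats every other strategy against every opponent action, so it is strictly dominant.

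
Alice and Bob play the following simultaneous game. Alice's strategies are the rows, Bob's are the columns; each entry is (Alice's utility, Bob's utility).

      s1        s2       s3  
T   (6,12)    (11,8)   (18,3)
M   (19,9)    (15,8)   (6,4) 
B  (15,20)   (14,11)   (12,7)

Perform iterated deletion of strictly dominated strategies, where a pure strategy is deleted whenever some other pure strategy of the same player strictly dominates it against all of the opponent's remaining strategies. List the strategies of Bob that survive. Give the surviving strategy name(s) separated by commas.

Bob's strategy s2 is strictly dominated by s1 (T: 12>8, M: 9>8, B: 20>11) and is removed.
Bob's strategy s3 is strictly dominated by s1 (T: 12>3, M: 9>4, B: 20>7) and is removed.
For Alice, M strictly dominates T on the remaining columns (s1: 19>6); eliminate T.
Alice's strategy B is strictly dominated by M (s1: 19>15) and is removed.
Among the remaining strategies, none is strictly dominated by another pure strategy of the same player, so the elimination stops.
Surviving strategies — Alice: {M}; Bob: {s1}.

s1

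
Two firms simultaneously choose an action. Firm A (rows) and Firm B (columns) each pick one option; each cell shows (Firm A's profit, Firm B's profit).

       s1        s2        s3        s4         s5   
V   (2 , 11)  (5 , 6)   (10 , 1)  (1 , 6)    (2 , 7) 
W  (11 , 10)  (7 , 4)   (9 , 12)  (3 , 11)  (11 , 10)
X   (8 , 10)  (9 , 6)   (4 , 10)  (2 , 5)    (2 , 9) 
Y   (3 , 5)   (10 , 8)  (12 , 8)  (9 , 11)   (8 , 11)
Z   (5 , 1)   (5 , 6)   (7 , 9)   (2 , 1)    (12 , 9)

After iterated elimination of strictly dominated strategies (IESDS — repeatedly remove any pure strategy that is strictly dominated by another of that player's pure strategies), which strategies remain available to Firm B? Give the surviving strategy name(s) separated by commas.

s3, s4, s5

Row V is eliminated: Y beats it against every remaining column (s1: 3>2, s2: 10>5, s3: 12>10, s4: 9>1, s5: 8>2).
For Firm B, s5 strictly dominates s2 on the remaining rows (W: 10>4, X: 9>6, Y: 11>8, Z: 9>6); eliminate s2.
For Firm A, W strictly dominates X on the remaining columns (s1: 11>8, s3: 9>4, s4: 3>2, s5: 11>2); eliminate X.
For Firm B, s3 strictly dominates s1 on the remaining rows (W: 12>10, Y: 8>5, Z: 9>1); eliminate s1.
Among the remaining strategies, none is strictly dominated by another pure strategy of the same player, so the elimination stops.
Surviving strategies — Firm A: {W, Y, Z}; Firm B: {s3, s4, s5}.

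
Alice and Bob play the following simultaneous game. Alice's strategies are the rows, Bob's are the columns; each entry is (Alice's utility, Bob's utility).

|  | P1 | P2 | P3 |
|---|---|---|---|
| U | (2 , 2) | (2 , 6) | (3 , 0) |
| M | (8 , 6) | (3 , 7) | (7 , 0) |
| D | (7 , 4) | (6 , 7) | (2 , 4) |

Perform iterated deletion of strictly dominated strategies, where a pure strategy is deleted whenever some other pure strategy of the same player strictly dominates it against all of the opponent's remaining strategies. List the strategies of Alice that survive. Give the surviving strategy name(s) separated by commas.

For Alice, M strictly dominates U on the remaining columns (P1: 8>2, P2: 3>2, P3: 7>3); eliminate U.
Bob's strategy P1 is strictly dominated by P2 (M: 7>6, D: 7>4) and is removed.
Bob's strategy P3 is strictly dominated by P2 (M: 7>0, D: 7>4) and is removed.
For Alice, D strictly dominates M on the remaining columns (P2: 6>3); eliminate M.
Among the remaining strategies, none is strictly dominated by another pure strategy of the same player, so the elimination stops.
Surviving strategies — Alice: {D}; Bob: {P2}.

D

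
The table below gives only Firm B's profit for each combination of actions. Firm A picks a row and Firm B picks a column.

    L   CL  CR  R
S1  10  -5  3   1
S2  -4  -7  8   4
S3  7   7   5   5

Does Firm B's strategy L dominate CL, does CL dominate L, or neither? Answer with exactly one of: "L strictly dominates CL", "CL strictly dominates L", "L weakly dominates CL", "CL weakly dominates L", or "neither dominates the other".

L weakly dominates CL

L's payoffs vs CL's, by Firm A's action — S1: 10>-5, S2: -4>-7, S3: 7=7.
L is at least as good everywhere and strictly better somewhere (tied only at S3), so L weakly but not strictly dominates CL.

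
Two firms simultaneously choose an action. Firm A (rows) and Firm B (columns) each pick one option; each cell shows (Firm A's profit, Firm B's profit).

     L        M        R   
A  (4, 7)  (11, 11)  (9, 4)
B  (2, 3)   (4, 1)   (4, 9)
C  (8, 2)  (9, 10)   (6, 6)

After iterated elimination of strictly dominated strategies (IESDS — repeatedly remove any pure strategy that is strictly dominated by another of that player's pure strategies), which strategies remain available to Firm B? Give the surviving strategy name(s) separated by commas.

For Firm A, A strictly dominates B on the remaining columns (L: 4>2, M: 11>4, R: 9>4); eliminate B.
For Firm B, M strictly dominates L on the remaining rows (A: 11>7, C: 10>2); eliminate L.
Row C is eliminated: A beats it against every remaining column (M: 11>9, R: 9>6).
For Firm B, M strictly dominates R on the remaining rows (A: 11>4); eliminate R.
Among the remaining strategies, none is strictly dominated by another pure strategy of the same player, so the elimination stops.
Surviving strategies — Firm A: {A}; Firm B: {M}.

M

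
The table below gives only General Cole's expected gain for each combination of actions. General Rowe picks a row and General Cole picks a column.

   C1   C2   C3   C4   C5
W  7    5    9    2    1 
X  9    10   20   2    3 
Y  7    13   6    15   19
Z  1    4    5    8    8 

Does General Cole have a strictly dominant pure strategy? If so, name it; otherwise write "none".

C1 fails to dominate C2 at X (9<10).
C2 fails to dominate C1 at W (5<7).
C3 fails to dominate C1 at Y (6<7).
C4 fails to dominate C1 at W (2<7).
C5 fails to dominate C1 at W (1<7).
No single strategy dominates all the others.

none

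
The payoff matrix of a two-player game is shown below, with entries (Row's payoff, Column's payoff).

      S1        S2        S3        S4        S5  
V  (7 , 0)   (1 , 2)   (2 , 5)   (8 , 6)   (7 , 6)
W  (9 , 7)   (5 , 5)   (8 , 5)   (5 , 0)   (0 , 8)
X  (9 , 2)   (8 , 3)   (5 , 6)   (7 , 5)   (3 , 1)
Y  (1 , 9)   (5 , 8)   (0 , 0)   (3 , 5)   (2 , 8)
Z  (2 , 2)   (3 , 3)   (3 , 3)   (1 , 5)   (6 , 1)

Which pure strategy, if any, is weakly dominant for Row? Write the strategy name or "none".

none

V fails to dominate W at S1 (7<9).
W fails to dominate V at S4 (5<8).
X fails to dominate V at S4 (7<8).
Y fails to dominate V at S1 (1<7).
Z fails to dominate V at S1 (2<7).
No single strategy dominates all the others.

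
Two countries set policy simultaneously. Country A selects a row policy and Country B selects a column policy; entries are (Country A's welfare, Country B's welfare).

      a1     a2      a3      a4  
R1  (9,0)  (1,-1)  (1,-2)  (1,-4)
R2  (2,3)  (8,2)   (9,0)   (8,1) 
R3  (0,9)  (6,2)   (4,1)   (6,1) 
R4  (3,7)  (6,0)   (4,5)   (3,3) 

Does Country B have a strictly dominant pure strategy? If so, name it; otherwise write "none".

a1

a1 vs a2: R1: 0>-1, R2: 3>2, R3: 9>2, R4: 7>0.
a1 vs a3: R1: 0>-2, R2: 3>0, R3: 9>1, R4: 7>5.
a1 vs a4: R1: 0>-4, R2: 3>1, R3: 9>1, R4: 7>3.
a1 strictly beats every other strategy against every opponent action, so it is strictly dominant.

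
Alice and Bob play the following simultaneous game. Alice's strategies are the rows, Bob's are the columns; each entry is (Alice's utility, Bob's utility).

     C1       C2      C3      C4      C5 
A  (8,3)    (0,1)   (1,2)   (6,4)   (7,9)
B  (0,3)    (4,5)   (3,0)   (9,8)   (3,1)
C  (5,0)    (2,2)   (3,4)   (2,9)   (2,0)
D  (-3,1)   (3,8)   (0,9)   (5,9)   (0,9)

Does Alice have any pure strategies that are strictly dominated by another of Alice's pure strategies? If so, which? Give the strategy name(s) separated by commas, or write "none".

D

A is not dominated — it holds its own against B at C1 (8>0); C at C1 (8>5); D at C1 (8>-3).
B is not dominated — it holds its own against A at C2 (4>0); C at C2 (4>2); D at C1 (0>-3).
C: no other strategy beats it everywhere (A at C2 (2>0); B at C1 (5>0); D at C1 (5>-3)).
B strictly dominates D — C1: 0>-3, C2: 4>3, C3: 3>0, C4: 9>5, C5: 3>0.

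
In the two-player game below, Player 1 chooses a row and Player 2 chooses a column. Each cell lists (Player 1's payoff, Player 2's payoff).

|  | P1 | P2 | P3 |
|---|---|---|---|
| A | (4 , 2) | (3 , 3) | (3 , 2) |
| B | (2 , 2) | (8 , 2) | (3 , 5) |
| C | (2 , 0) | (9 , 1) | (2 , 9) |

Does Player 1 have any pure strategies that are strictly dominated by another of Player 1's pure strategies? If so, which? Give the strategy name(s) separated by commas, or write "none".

Nothing dominates A: B at P1 (4>2); C at P1 (4>2).
B: no other strategy beats it everywhere (A at P2 (8>3); C at P1 (2=2)).
C: no other strategy beats it everywhere (A at P2 (9>3); B at P1 (2=2)).

none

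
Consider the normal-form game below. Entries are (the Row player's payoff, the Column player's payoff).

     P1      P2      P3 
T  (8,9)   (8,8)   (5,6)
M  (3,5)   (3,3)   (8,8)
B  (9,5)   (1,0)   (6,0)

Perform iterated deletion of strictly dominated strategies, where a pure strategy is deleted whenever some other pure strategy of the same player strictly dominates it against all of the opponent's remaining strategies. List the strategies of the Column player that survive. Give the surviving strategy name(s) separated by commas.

P1, P3

The Column player's strategy P2 is strictly dominated by P1 (T: 9>8, M: 5>3, B: 5>0) and is removed.
For the Row player, B strictly dominates T on the remaining columns (P1: 9>8, P3: 6>5); eliminate T.
Among the remaining strategies, none is strictly dominated by another pure strategy of the same player, so the elimination stops.
Surviving strategies — the Row player: {M, B}; the Column player: {P1, P3}.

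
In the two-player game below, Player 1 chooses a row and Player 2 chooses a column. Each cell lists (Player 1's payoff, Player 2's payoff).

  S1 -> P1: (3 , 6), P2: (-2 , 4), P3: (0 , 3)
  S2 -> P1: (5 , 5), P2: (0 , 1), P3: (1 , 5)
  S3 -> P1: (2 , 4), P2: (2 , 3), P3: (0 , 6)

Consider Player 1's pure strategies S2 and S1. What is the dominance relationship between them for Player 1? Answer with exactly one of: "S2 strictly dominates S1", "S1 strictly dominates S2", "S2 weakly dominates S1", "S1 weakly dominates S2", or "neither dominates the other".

S2's payoffs vs S1's, by Player 2's action — P1: 5>3, P2: 0>-2, P3: 1>0.
Every comparison favours S2, so S2 strictly dominates S1.

S2 strictly dominates S1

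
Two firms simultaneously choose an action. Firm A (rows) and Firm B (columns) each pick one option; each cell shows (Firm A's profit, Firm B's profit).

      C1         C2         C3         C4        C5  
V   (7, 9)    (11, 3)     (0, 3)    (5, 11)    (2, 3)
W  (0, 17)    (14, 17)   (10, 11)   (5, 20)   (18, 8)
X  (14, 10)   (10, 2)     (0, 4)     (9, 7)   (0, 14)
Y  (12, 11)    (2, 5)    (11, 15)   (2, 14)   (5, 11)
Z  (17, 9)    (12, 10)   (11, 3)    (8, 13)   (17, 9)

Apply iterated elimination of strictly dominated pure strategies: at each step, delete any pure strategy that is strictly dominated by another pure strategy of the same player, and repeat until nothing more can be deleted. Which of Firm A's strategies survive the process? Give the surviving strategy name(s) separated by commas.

W, X, Y, Z

For Firm A, Z strictly dominates V on the remaining columns (C1: 17>7, C2: 12>11, C3: 11>0, C4: 8>5, C5: 17>2); eliminate V.
For Firm B, C4 strictly dominates C2 on the remaining rows (W: 20>17, X: 7>2, Y: 14>5, Z: 13>10); eliminate C2.
Among the remaining strategies, none is strictly dominated by another pure strategy of the same player, so the elimination stops.
Surviving strategies — Firm A: {W, X, Y, Z}; Firm B: {C1, C3, C4, C5}.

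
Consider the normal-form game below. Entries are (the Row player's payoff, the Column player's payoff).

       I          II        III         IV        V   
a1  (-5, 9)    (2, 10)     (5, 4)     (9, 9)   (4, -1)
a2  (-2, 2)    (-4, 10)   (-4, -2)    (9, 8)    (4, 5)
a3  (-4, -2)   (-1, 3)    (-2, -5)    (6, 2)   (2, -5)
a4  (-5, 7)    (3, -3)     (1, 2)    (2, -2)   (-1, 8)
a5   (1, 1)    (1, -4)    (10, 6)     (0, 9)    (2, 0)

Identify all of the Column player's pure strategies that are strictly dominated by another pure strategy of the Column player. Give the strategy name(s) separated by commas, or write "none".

none

I is not dominated — it holds its own against II at a4 (7>-3); III at a1 (9>4); IV at a1 (9=9); V at a1 (9>-1).
II: no other strategy beats it everywhere (I at a1 (10>9); III at a1 (10>4); IV at a1 (10>9); V at a1 (10>-1)).
III: no other strategy beats it everywhere (I at a5 (6>1); II at a4 (2>-3); IV at a4 (2>-2); V at a1 (4>-1)).
IV: no other strategy beats it everywhere (I at a1 (9=9); II at a4 (-2>-3); III at a1 (9>4); V at a1 (9>-1)).
Nothing dominates V: I at a2 (5>2); II at a4 (8>-3); III at a2 (5>-2); IV at a4 (8>-2).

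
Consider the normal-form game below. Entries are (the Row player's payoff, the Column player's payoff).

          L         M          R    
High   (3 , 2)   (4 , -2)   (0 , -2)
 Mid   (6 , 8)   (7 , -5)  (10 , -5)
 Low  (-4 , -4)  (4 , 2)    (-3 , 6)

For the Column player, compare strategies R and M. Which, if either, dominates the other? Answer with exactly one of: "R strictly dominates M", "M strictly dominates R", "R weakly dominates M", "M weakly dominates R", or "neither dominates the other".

R weakly dominates M

Compare R to M across each opponent action: High: -2=-2, Mid: -5=-5, Low: 6>2.
R is at least as good everywhere and strictly better somewhere (tied only at High, Mid), so R weakly but not strictly dominates M.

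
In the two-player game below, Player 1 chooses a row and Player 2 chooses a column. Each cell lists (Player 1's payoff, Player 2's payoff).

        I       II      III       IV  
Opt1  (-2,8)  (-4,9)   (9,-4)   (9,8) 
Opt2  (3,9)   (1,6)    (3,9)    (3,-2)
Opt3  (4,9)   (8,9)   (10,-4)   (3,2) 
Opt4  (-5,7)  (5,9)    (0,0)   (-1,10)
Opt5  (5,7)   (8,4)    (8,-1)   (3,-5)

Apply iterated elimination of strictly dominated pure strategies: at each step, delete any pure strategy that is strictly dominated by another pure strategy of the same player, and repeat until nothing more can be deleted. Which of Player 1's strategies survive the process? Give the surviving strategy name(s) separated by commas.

Player 1's strategy Opt4 is strictly dominated by Opt3 (I: 4>-5, II: 8>5, III: 10>0, IV: 3>-1) and is removed.
Column IV is eliminated: II beats it against every remaining row (Opt1: 9>8, Opt2: 6>-2, Opt3: 9>2, Opt5: 4>-5).
Player 1's strategy Opt1 is strictly dominated by Opt3 (I: 4>-2, II: 8>-4, III: 10>9) and is removed.
Row Opt2 is eliminated: Opt3 beats it against every remaining column (I: 4>3, II: 8>1, III: 10>3).
Player 2's strategy III is strictly dominated by I (Opt3: 9>-4, Opt5: 7>-1) and is removed.
Among the remaining strategies, none is strictly dominated by another pure strategy of the same player, so the elimination stops.
Surviving strategies — Player 1: {Opt3, Opt5}; Player 2: {I, II}.

Opt3, Opt5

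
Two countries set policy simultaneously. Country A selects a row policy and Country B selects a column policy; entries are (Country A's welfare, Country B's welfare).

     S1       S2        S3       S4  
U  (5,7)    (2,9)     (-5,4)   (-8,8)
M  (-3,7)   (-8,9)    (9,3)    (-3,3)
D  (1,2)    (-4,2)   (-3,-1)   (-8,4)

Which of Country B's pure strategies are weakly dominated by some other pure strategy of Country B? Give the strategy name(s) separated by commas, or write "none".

S1 is weakly dominated by S2 (U: 9>7, M: 9>7, D: 2=2).
S2: no other strategy beats it everywhere (S1 at U (9>7); S3 at U (9>4); S4 at U (9>8)).
S1 weakly dominates S3 — U: 7>4, M: 7>3, D: 2>-1.
S4: no other strategy beats it everywhere (S1 at U (8>7); S2 at D (4>2); S3 at U (8>4)).

S1, S3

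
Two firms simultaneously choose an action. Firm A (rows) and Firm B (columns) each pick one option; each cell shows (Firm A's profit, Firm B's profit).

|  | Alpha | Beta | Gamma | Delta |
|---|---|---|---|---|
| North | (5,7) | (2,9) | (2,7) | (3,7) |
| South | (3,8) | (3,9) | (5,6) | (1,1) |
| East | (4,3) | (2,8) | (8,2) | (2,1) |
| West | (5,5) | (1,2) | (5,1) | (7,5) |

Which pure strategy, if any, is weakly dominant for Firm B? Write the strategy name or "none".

none

Alpha fails to dominate Beta at North (7<9).
Beta fails to dominate Alpha at West (2<5).
Gamma fails to dominate Alpha at South (6<8).
Delta fails to dominate Alpha at South (1<8).
No single strategy dominates all the others.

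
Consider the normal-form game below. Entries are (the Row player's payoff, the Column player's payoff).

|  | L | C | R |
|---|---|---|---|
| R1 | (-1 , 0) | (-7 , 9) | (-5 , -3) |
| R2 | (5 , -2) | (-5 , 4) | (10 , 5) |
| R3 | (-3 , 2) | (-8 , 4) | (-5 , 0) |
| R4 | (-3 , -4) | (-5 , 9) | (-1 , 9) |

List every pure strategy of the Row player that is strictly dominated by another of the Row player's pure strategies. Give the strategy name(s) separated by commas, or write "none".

R1, R3

R1: dominated, since R2 does at least as well everywhere (L: 5>-1, C: -5>-7, R: 10>-5).
R2 is not dominated — it holds its own against R1 at L (5>-1); R3 at L (5>-3); R4 at L (5>-3).
R2 strictly dominates R3 — L: 5>-3, C: -5>-8, R: 10>-5.
Nothing dominates R4: R1 at C (-5>-7); R2 at C (-5=-5); R3 at L (-3=-3).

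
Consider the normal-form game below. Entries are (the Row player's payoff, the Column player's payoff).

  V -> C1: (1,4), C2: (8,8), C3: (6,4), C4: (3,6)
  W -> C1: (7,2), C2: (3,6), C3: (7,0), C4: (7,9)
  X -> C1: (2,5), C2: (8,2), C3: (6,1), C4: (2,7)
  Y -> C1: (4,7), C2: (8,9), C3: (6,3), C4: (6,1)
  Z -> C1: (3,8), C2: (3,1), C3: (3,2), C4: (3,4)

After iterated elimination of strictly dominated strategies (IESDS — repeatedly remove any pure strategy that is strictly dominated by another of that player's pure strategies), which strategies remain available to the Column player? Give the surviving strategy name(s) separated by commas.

C1, C2, C4

Row Z is eliminated: Y beats it against every remaining column (C1: 4>3, C2: 8>3, C3: 6>3, C4: 6>3).
For the Column player, C2 strictly dominates C3 on the remaining rows (V: 8>4, W: 6>0, X: 2>1, Y: 9>3); eliminate C3.
Among the remaining strategies, none is strictly dominated by another pure strategy of the same player, so the elimination stops.
Surviving strategies — the Row player: {V, W, X, Y}; the Column player: {C1, C2, C4}.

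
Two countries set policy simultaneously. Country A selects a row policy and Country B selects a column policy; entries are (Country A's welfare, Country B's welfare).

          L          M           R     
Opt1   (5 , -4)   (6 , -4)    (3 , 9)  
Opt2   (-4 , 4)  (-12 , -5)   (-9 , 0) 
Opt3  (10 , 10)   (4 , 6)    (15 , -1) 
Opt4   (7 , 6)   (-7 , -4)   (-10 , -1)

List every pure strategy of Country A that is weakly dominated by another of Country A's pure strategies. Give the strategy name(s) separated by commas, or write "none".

Opt2, Opt4

Opt1 is not dominated — it holds its own against Opt2 at L (5>-4); Opt3 at M (6>4); Opt4 at M (6>-7).
Opt2 is weakly dominated by Opt1 (L: 5>-4, M: 6>-12, R: 3>-9).
Nothing dominates Opt3: Opt1 at L (10>5); Opt2 at L (10>-4); Opt4 at L (10>7).
Opt3 weakly dominates Opt4 — L: 10>7, M: 4>-7, R: 15>-10.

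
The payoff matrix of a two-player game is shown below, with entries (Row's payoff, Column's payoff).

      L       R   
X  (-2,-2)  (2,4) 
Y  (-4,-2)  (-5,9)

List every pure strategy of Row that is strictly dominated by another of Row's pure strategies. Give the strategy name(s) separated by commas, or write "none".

X: no other strategy beats it everywhere (Y at L (-2>-4)).
Y is strictly dominated by X (L: -2>-4, R: 2>-5).

Y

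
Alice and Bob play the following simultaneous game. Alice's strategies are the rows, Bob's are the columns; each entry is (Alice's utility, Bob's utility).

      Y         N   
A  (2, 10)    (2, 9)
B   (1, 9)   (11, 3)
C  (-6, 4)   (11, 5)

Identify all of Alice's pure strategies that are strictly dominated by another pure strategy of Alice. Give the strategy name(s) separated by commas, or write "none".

A: no other strategy beats it everywhere (B at Y (2>1); C at Y (2>-6)).
Nothing dominates B: A at N (11>2); C at Y (1>-6).
Nothing dominates C: A at N (11>2); B at N (11=11).

none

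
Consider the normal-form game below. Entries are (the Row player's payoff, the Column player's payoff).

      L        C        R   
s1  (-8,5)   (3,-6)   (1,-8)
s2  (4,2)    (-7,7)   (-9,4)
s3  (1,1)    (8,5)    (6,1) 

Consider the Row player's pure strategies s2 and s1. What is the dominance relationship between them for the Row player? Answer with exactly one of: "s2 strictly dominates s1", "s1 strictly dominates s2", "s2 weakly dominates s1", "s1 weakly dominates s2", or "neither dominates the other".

neither dominates the other

s2's payoffs vs s1's, by the Column player's action — L: 4>-8, C: -7<3, R: -9<1.
s2 does better at L but worse at C, R; neither strategy dominates the other.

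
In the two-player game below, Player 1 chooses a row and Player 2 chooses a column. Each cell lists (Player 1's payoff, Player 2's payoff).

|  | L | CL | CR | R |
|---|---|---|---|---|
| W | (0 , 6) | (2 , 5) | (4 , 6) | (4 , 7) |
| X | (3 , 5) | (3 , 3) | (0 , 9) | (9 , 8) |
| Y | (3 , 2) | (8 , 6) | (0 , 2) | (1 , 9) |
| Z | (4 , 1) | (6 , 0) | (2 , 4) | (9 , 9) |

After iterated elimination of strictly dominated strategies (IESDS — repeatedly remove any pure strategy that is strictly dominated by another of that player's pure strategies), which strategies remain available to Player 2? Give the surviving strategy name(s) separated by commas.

Player 2's strategy L is strictly dominated by R (W: 7>6, X: 8>5, Y: 9>2, Z: 9>1) and is removed.
For Player 2, R strictly dominates CL on the remaining rows (W: 7>5, X: 8>3, Y: 9>6, Z: 9>0); eliminate CL.
Row Y is eliminated: W beats it against every remaining column (CR: 4>0, R: 4>1).
Among the remaining strategies, none is strictly dominated by another pure strategy of the same player, so the elimination stops.
Surviving strategies — Player 1: {W, X, Z}; Player 2: {CR, R}.

CR, R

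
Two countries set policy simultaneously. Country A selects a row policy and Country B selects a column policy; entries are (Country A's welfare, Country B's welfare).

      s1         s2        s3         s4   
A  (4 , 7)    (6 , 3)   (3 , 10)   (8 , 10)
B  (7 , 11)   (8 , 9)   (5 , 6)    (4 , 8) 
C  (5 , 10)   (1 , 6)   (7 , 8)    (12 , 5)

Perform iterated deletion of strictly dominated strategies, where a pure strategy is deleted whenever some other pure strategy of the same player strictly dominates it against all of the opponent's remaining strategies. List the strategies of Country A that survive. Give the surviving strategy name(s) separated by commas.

B

Country B's strategy s2 is strictly dominated by s1 (A: 7>3, B: 11>9, C: 10>6) and is removed.
Row A is eliminated: C beats it against every remaining column (s1: 5>4, s3: 7>3, s4: 12>8).
Column s3 is eliminated: s1 beats it against every remaining row (B: 11>6, C: 10>8).
For Country B, s1 strictly dominates s4 on the remaining rows (B: 11>8, C: 10>5); eliminate s4.
For Country A, B strictly dominates C on the remaining columns (s1: 7>5); eliminate C.
Among the remaining strategies, none is strictly dominated by another pure strategy of the same player, so the elimination stops.
Surviving strategies — Country A: {B}; Country B: {s1}.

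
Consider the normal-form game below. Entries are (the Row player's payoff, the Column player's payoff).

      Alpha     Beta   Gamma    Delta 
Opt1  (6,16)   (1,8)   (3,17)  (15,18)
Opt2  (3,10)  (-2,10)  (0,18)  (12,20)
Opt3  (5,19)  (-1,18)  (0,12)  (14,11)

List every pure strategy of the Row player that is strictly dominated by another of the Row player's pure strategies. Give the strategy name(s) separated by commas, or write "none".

Nothing dominates Opt1: Opt2 at Alpha (6>3); Opt3 at Alpha (6>5).
Opt2 is strictly dominated by Opt1 (Alpha: 6>3, Beta: 1>-2, Gamma: 3>0, Delta: 15>12).
Opt1 strictly dominates Opt3 — Alpha: 6>5, Beta: 1>-1, Gamma: 3>0, Delta: 15>14.

Opt2, Opt3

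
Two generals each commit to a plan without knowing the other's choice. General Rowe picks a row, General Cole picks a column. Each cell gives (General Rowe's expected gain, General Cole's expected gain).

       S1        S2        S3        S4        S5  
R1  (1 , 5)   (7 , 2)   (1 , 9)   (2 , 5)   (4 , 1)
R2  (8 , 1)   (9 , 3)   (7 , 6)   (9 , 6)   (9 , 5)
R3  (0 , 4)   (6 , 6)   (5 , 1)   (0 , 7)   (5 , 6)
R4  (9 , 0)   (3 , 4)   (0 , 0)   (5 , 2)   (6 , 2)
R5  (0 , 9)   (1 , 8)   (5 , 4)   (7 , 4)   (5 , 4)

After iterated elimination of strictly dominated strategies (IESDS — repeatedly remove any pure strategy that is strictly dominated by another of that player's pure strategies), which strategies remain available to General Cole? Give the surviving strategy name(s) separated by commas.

General Rowe's strategy R1 is strictly dominated by R2 (S1: 8>1, S2: 9>7, S3: 7>1, S4: 9>2, S5: 9>4) and is removed.
Row R3 is eliminated: R2 beats it against every remaining column (S1: 8>0, S2: 9>6, S3: 7>5, S4: 9>0, S5: 9>5).
General Rowe's strategy R5 is strictly dominated by R2 (S1: 8>0, S2: 9>1, S3: 7>5, S4: 9>7, S5: 9>5) and is removed.
General Cole's strategy S1 is strictly dominated by S2 (R2: 3>1, R4: 4>0) and is removed.
For General Rowe, R2 strictly dominates R4 on the remaining columns (S2: 9>3, S3: 7>0, S4: 9>5, S5: 9>6); eliminate R4.
General Cole's strategy S2 is strictly dominated by S3 (R2: 6>3) and is removed.
General Cole's strategy S5 is strictly dominated by S3 (R2: 6>5) and is removed.
Among the remaining strategies, none is strictly dominated by another pure strategy of the same player, so the elimination stops.
Surviving strategies — General Rowe: {R2}; General Cole: {S3, S4}.

S3, S4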